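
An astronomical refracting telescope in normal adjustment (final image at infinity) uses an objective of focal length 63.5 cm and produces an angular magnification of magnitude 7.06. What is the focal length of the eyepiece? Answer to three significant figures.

8.99 cm

|M| = f_obj/f_eye, so f_eye = f_obj/|M| = 63.5/7.06 = 8.994 cm.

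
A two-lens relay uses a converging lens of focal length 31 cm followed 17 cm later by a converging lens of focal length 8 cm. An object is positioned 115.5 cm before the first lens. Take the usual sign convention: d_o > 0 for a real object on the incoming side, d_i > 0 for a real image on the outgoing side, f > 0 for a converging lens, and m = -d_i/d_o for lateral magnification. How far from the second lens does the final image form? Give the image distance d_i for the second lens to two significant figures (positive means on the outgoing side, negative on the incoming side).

6.1 cm

Applying the thin-lens equation to the first lens, 1/31 = 1/115.5 + 1/d_i1, which gives d_i1 = 42.373 cm.
This image would form 42.373 cm past lens 1, i.e. 25.373 cm beyond lens 2, so it is a virtual object for lens 2: d_o2 = 17 - 42.373 = -25.373 cm.
Applying the thin-lens equation again with f_2 = 8 cm and d_o2 = -25.373 cm gives d_i2 = 6.082 cm.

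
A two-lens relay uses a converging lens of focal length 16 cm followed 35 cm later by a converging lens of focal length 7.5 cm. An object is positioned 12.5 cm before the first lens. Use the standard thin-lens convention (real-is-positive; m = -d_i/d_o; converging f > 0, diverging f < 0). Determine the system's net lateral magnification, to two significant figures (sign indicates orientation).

-0.41

Applying the thin-lens equation to the first lens, 1/16 = 1/12.5 + 1/d_i1, which gives d_i1 = -57.143 cm.
Its lateral magnification is m_1 = -d_i1/d_o1 = -(-57.143)/12.5 = 4.5714.
With d_i1 < 0 the first image is virtual and lies on the object side; the object distance for lens 2 is d_o2 = 35 - (-57.143) = 92.143 cm.
Applying the thin-lens equation again with f_2 = 7.5 cm and d_o2 = 92.143 cm gives d_i2 = 8.165 cm.
m_2 = -(8.165)/(92.143) = -0.0886.
The system's lateral magnification is m_1 m_2 = (4.5714)(-0.0886) = -0.4051.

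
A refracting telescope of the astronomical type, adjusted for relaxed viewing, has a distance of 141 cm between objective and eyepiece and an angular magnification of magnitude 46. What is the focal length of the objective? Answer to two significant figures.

140 cm

In normal adjustment the tube length equals f_obj + f_eye and |M| = f_obj/f_eye.
So f_obj = 46 f_eye and 46 f_eye + f_eye = 141 cm, giving f_eye = 141/47 = 3.000 cm and f_obj = 138.000 cm.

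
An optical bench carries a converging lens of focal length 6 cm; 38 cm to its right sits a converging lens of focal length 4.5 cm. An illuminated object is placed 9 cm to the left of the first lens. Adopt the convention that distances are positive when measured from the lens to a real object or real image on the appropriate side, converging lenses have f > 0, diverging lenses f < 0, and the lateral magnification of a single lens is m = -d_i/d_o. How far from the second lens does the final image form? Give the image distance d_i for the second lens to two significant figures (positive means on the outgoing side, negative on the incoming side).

Lens 1: 1/d_i1 = 1/f_1 - 1/d_o1 = 1/6 - 1/9 = 0.05556 cm^-1, so d_i1 = 18.000 cm.
Object distance for lens 2: d_o2 = 38 - 18.000 = 20.000 cm.
Lens 2: 1/d_i2 = 1/f_2 - 1/d_o2 = 1/4.5 - 1/(20.000) = 0.17222 cm^-1, so d_i2 = 5.806 cm.

5.8 cm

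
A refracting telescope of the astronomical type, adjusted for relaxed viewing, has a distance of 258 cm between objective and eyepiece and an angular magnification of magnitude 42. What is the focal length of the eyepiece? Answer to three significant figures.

6.00 cm

In normal adjustment the tube length equals f_obj + f_eye and |M| = f_obj/f_eye.
So f_obj = 42 f_eye and 42 f_eye + f_eye = 258 cm, giving f_eye = 258/43 = 6.000 cm and f_obj = 252.000 cm.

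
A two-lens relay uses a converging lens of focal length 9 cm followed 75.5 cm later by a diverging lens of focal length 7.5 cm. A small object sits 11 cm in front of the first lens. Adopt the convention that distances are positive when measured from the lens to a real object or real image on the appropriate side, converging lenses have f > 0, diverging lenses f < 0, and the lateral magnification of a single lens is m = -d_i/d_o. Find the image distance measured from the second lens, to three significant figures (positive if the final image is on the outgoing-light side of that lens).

-5.82 cm

First lens: d_i1 = 1/(1/9 - 1/11) = 49.500 cm.
The intermediate image is 49.500 cm to the right of lens 1, so d_o2 = L - d_i1 = 75.5 - 49.500 = 26.000 cm.
Second lens: d_i2 = 1/(1/(-7.5) - 1/(26.000)) = -5.821 cm.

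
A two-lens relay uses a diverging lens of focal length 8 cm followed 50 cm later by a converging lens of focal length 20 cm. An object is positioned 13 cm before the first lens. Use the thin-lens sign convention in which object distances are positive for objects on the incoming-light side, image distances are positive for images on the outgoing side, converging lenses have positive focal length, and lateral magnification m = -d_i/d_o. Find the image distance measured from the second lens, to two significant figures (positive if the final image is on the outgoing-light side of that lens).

Lens 1: 1/d_i1 = 1/f_1 - 1/d_o1 = 1/(-8) - 1/13 = -0.20192 cm^-1, so d_i1 = -4.952 cm.
With d_i1 < 0 the first image is virtual and lies on the object side; the object distance for lens 2 is d_o2 = 50 - (-4.952) = 54.952 cm.
Lens 2: 1/d_i2 = 1/f_2 - 1/d_o2 = 1/20 - 1/(54.952) = 0.03180 cm^-1, so d_i2 = 31.444 cm.

31 cm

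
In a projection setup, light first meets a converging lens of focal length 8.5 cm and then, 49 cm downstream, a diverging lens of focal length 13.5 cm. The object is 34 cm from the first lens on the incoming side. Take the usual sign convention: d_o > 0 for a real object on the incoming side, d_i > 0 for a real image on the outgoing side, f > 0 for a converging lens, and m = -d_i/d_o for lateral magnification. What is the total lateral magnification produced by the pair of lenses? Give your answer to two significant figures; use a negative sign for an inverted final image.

Applying the thin-lens equation to the first lens, 1/8.5 = 1/34 + 1/d_i1, which gives d_i1 = 11.333 cm.
Its lateral magnification is m_1 = -d_i1/d_o1 = -(11.333)/34 = -0.3333.
Object distance for lens 2: d_o2 = 49 - 11.333 = 37.667 cm.
Applying the thin-lens equation again with f_2 = -13.5 cm and d_o2 = 37.667 cm gives d_i2 = -9.938 cm.
m_2 = -(-9.938)/(37.667) = 0.2638.
The system's lateral magnification is m_1 m_2 = (-0.3333)(0.2638) = -0.0879.

-0.088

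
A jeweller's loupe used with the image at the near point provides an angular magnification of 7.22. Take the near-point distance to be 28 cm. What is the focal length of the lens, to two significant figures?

For the image at the near point, M = 1 + D/f.
f = D/(M - 1) = 28/(7.22 - 1) = 4.502 cm.

4.5 cm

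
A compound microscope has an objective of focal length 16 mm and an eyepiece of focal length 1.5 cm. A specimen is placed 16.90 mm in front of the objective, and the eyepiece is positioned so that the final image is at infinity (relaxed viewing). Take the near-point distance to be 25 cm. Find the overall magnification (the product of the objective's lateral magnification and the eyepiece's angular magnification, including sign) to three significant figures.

-296

Convert to cm: f_obj = 16 mm = 1.6 cm; d_o = 16.90 mm = 1.69 cm.
Objective: 1/d_i = 1/f_obj - 1/d_o = 1/1.6 - 1/1.69 = 0.03328 cm^-1, so d_i = 30.044 cm.
m_obj = -d_i/d_o = -30.044/1.69 = -17.778.
Eyepiece angular magnification (image at infinity): M_eye = D/f_e = 25/1.5 = 16.667.
Overall M = m_obj x M_eye = (-17.778)(16.667) = -296.30.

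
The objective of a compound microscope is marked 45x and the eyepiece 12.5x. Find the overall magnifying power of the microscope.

562.5

The overall magnification of a compound microscope is the product of the objective and eyepiece magnifications:
M = M_obj x M_eye = 45 x 12.5 = 562.5.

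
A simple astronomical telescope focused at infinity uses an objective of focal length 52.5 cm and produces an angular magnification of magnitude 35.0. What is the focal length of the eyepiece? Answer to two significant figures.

1.5 cm

|M| = f_obj/f_eye, so f_eye = f_obj/|M| = 52.5/35.0 = 1.500 cm.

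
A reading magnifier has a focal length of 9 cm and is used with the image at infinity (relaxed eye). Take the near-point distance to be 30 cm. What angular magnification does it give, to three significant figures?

3.33

M = D/f = 30/9 = 3.333.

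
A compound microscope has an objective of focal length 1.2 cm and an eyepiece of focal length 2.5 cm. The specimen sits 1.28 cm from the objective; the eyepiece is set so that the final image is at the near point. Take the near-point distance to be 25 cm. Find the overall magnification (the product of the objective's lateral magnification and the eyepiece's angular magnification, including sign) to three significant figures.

-165

Objective: 1/d_i = 1/f_obj - 1/d_o = 1/1.2 - 1/1.28 = 0.05208 cm^-1, so d_i = 19.200 cm.
m_obj = -d_i/d_o = -19.200/1.28 = -15.000.
Eyepiece angular magnification (image at near point): M_eye = 1 + D/f_e = 1 + 25/2.5 = 11.000.
Overall M = m_obj x M_eye = (-15.000)(11.000) = -165.00.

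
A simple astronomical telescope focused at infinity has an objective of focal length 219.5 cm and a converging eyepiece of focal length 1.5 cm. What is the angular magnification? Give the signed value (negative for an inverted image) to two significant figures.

-150

M = -f_obj/f_eye = -219.5/(1.5) = -146.333.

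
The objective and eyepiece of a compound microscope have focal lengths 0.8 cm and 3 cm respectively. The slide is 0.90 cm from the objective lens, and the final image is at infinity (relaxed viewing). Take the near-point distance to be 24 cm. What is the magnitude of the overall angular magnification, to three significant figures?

Objective: 1/d_i = 1/f_obj - 1/d_o = 1/0.8 - 1/0.90 = 0.13889 cm^-1, so d_i = 7.200 cm.
m_obj = -d_i/d_o = -7.200/0.90 = -8.000.
Eyepiece angular magnification (image at infinity): M_eye = D/f_e = 24/3 = 8.000.
Overall M = m_obj x M_eye = (-8.000)(8.000) = -64.00.
|M| = 64.00.

64.0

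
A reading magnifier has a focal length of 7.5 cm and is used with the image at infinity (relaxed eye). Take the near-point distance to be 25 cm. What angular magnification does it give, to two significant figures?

3.3

M = D/f = 25/7.5 = 3.333.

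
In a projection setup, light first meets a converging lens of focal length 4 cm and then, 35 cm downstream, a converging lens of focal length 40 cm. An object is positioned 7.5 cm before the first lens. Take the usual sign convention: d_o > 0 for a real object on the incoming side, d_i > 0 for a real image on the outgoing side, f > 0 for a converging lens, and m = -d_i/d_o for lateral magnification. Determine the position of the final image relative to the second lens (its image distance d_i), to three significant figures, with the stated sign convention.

-77.9 cm

Lens 1: 1/d_i1 = 1/f_1 - 1/d_o1 = 1/4 - 1/7.5 = 0.11667 cm^-1, so d_i1 = 8.571 cm.
Object distance for lens 2: d_o2 = 35 - 8.571 = 26.429 cm.
Lens 2: 1/d_i2 = 1/f_2 - 1/d_o2 = 1/40 - 1/(26.429) = -0.01284 cm^-1, so d_i2 = -77.895 cm.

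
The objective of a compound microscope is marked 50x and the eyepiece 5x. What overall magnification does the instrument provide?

250

The overall magnification of a compound microscope is the product of the objective and eyepiece magnifications:
M = M_obj x M_eye = 50 x 5 = 250.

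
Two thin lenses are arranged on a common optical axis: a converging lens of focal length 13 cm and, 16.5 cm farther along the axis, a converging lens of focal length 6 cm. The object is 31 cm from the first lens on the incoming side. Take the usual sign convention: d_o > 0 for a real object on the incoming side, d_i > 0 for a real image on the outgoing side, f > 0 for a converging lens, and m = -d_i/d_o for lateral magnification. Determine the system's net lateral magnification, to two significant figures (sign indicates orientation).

Lens 1: 1/d_i1 = 1/f_1 - 1/d_o1 = 1/13 - 1/31 = 0.04467 cm^-1, so d_i1 = 22.389 cm.
m_1 = -(22.389)/31 = -0.7222.
Since 22.389 cm > 16.5 cm, the first image lies past the second lens and serves as a virtual object: d_o2 = L - d_i1 = -5.889 cm.
Lens 2: 1/d_i2 = 1/f_2 - 1/d_o2 = 1/6 - 1/(-5.889) = 0.33648 cm^-1, so d_i2 = 2.972 cm.
m_2 = -(2.972)/(-5.889) = 0.5047.
Overall magnification: m = m_1 m_2 = -0.3645.

-0.36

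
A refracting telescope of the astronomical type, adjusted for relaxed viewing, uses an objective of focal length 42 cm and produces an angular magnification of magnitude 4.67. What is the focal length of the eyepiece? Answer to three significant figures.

|M| = f_obj/f_eye, so f_eye = f_obj/|M| = 42/4.67 = 8.994 cm.

8.99 cm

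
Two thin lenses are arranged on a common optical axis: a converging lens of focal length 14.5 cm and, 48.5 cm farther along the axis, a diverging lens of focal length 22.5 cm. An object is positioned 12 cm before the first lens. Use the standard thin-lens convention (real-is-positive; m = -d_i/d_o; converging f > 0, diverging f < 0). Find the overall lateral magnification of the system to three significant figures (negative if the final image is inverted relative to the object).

Applying the thin-lens equation to the first lens, 1/14.5 = 1/12 + 1/d_i1, which gives d_i1 = -69.600 cm.
Its lateral magnification is m_1 = -d_i1/d_o1 = -(-69.600)/12 = 5.8000.
With d_i1 < 0 the first image is virtual and lies on the object side; the object distance for lens 2 is d_o2 = 48.5 - (-69.600) = 118.100 cm.
Applying the thin-lens equation again with f_2 = -22.5 cm and d_o2 = 118.100 cm gives d_i2 = -18.899 cm.
m_2 = -(-18.899)/(118.100) = 0.1600.
The system's lateral magnification is m_1 m_2 = (5.8000)(0.1600) = 0.9282.

0.928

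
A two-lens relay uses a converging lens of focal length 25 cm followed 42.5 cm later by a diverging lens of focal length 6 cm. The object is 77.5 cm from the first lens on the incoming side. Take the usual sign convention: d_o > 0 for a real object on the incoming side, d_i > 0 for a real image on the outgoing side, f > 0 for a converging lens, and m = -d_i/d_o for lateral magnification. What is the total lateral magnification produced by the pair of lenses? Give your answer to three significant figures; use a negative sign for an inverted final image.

-0.246

First lens: d_i1 = 1/(1/25 - 1/77.5) = 36.905 cm.
m_1 = -(36.905)/77.5 = -0.4762.
The intermediate image is 36.905 cm to the right of lens 1, so d_o2 = L - d_i1 = 42.5 - 36.905 = 5.595 cm.
Second lens: d_i2 = 1/(1/(-6) - 1/(5.595)) = -2.895 cm.
m_2 = -(-2.895)/(5.595) = 0.5175.
Overall magnification: m = m_1 m_2 = -0.2464.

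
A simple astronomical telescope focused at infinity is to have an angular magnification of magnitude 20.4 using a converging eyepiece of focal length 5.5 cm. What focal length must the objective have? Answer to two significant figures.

110 cm

|M| = f_obj/|f_eye|, so f_obj = |M| x |f_eye| = 20.4 x 5.5 = 112.200 cm.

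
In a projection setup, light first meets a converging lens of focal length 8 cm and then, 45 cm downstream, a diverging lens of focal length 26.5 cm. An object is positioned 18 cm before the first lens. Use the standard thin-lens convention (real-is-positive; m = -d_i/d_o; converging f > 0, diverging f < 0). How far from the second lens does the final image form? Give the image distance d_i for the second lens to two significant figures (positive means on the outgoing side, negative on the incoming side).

-14 cm

Lens 1: 1/d_i1 = 1/f_1 - 1/d_o1 = 1/8 - 1/18 = 0.06944 cm^-1, so d_i1 = 14.400 cm.
The intermediate image is 14.400 cm to the right of lens 1, so d_o2 = L - d_i1 = 45 - 14.400 = 30.600 cm.
Lens 2: 1/d_i2 = 1/f_2 - 1/d_o2 = 1/(-26.5) - 1/(30.600) = -0.07042 cm^-1, so d_i2 = -14.201 cm.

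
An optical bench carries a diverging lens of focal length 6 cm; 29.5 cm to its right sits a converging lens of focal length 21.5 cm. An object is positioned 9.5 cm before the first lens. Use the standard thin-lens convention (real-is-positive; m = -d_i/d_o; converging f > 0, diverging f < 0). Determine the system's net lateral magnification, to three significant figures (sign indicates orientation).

-0.713

Lens 1: 1/d_i1 = 1/f_1 - 1/d_o1 = 1/(-6) - 1/9.5 = -0.27193 cm^-1, so d_i1 = -3.677 cm.
m_1 = -(-3.677)/9.5 = 0.3871.
With d_i1 < 0 the first image is virtual and lies on the object side; the object distance for lens 2 is d_o2 = 29.5 - (-3.677) = 33.177 cm.
Lens 2: 1/d_i2 = 1/f_2 - 1/d_o2 = 1/21.5 - 1/(33.177) = 0.01637 cm^-1, so d_i2 = 61.085 cm.
m_2 = -(61.085)/(33.177) = -1.8412.
Overall magnification: m = m_1 m_2 = -0.7127.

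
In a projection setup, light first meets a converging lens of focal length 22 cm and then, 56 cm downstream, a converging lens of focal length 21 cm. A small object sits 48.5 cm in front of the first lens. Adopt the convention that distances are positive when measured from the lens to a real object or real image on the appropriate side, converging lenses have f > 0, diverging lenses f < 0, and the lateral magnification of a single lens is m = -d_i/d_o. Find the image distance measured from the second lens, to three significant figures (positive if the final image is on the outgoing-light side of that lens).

-62.8 cm

Lens 1: 1/d_i1 = 1/f_1 - 1/d_o1 = 1/22 - 1/48.5 = 0.02484 cm^-1, so d_i1 = 40.264 cm.
The intermediate image is 40.264 cm to the right of lens 1, so d_o2 = L - d_i1 = 56 - 40.264 = 15.736 cm.
Lens 2: 1/d_i2 = 1/f_2 - 1/d_o2 = 1/21 - 1/(15.736) = -0.01593 cm^-1, so d_i2 = -62.774 cm.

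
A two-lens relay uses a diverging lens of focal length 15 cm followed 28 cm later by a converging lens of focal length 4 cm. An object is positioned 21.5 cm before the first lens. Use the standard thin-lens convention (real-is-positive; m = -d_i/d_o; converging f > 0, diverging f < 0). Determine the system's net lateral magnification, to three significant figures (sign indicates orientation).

First lens: d_i1 = 1/(1/(-15) - 1/21.5) = -8.836 cm.
m_1 = -(-8.836)/21.5 = 0.4110.
The intermediate image is virtual, 8.836 cm to the left of lens 1, so d_o2 = L - d_i1 = 28 - (-8.836) = 36.836 cm.
Second lens: d_i2 = 1/(1/4 - 1/(36.836)) = 4.487 cm.
m_2 = -(4.487)/(36.836) = -0.1218.
Overall magnification: m = m_1 m_2 = -0.0501.

-0.0501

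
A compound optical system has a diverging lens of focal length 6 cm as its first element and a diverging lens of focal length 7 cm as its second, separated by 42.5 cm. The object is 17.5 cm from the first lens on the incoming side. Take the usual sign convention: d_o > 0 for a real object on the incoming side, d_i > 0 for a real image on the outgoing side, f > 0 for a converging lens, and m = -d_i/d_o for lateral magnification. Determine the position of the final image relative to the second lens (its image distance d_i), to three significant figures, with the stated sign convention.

Lens 1: 1/d_i1 = 1/f_1 - 1/d_o1 = 1/(-6) - 1/17.5 = -0.22381 cm^-1, so d_i1 = -4.468 cm.
With d_i1 < 0 the first image is virtual and lies on the object side; the object distance for lens 2 is d_o2 = 42.5 - (-4.468) = 46.968 cm.
Lens 2: 1/d_i2 = 1/f_2 - 1/d_o2 = 1/(-7) - 1/(46.968) = -0.16415 cm^-1, so d_i2 = -6.092 cm.

-6.09 cm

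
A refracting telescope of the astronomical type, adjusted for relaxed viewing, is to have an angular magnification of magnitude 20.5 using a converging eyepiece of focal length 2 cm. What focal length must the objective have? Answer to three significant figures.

|M| = f_obj/|f_eye|, so f_obj = |M| x |f_eye| = 20.5 x 2 = 41.000 cm.

41.0 cm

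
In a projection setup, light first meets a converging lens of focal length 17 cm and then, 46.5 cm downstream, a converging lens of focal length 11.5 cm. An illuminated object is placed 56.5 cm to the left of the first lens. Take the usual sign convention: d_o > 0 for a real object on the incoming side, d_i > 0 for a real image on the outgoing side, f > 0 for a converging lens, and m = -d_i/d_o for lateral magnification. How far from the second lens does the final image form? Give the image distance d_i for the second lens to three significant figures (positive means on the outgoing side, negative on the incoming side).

Lens 1: 1/d_i1 = 1/f_1 - 1/d_o1 = 1/17 - 1/56.5 = 0.04112 cm^-1, so d_i1 = 24.316 cm.
The intermediate image is 24.316 cm to the right of lens 1, so d_o2 = L - d_i1 = 46.5 - 24.316 = 22.184 cm.
Lens 2: 1/d_i2 = 1/f_2 - 1/d_o2 = 1/11.5 - 1/(22.184) = 0.04188 cm^-1, so d_i2 = 23.879 cm.

23.9 cm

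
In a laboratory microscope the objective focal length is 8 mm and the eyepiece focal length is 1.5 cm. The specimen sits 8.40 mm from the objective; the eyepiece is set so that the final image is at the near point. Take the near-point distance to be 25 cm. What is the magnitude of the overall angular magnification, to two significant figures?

350

Convert to cm: f_obj = 8 mm = 0.8 cm; d_o = 8.40 mm = 0.84 cm.
Objective: 1/d_i = 1/f_obj - 1/d_o = 1/0.8 - 1/0.84 = 0.05952 cm^-1, so d_i = 16.800 cm.
m_obj = -d_i/d_o = -16.800/0.84 = -20.000.
Eyepiece angular magnification (image at near point): M_eye = 1 + D/f_e = 1 + 25/1.5 = 17.667.
Overall M = m_obj x M_eye = (-20.000)(17.667) = -353.33.
|M| = 353.33.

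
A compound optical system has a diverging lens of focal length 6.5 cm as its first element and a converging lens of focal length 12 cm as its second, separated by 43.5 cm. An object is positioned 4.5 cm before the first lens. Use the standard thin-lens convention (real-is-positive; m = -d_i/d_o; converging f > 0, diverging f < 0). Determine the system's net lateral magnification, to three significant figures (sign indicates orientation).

-0.208

Lens 1: 1/d_i1 = 1/f_1 - 1/d_o1 = 1/(-6.5) - 1/4.5 = -0.37607 cm^-1, so d_i1 = -2.659 cm.
m_1 = -(-2.659)/4.5 = 0.5909.
The intermediate image is virtual, 2.659 cm to the left of lens 1, so d_o2 = L - d_i1 = 43.5 - (-2.659) = 46.159 cm.
Lens 2: 1/d_i2 = 1/f_2 - 1/d_o2 = 1/12 - 1/(46.159) = 0.06167 cm^-1, so d_i2 = 16.216 cm.
m_2 = -(16.216)/(46.159) = -0.3513.
The system's lateral magnification is m_1 m_2 = (0.5909)(-0.3513) = -0.2076.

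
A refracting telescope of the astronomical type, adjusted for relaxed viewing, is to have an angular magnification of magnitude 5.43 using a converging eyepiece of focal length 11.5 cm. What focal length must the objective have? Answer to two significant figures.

|M| = f_obj/|f_eye|, so f_obj = |M| x |f_eye| = 5.43 x 11.5 = 62.445 cm.

62 cm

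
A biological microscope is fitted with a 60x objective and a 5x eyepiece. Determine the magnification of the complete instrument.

300

The overall magnification of a compound microscope is the product of the objective and eyepiece magnifications:
M = M_obj x M_eye = 60 x 5 = 300.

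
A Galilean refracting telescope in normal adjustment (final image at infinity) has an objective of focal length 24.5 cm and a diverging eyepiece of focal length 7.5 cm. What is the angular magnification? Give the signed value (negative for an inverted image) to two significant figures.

M = -f_obj/f_eye = -24.5/(-7.5) = 3.267.

3.3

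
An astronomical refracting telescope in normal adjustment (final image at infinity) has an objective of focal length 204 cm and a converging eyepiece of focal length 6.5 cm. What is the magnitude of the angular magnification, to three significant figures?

31.4

|M| = f_obj/|f_eye| = 204/6.5 = 31.385.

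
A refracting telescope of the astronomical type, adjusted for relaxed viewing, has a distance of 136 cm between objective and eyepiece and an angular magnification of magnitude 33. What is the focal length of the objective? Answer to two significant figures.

In normal adjustment the tube length equals f_obj + f_eye and |M| = f_obj/f_eye.
So f_obj = 33 f_eye and 33 f_eye + f_eye = 136 cm, giving f_eye = 136/34 = 4.000 cm and f_obj = 132.000 cm.

130 cm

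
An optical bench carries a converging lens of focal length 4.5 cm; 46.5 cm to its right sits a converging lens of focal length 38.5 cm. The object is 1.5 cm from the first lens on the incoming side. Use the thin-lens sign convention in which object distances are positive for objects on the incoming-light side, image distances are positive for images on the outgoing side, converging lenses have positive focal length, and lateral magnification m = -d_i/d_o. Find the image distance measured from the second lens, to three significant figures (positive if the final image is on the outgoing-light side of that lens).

183 cm

Lens 1: 1/d_i1 = 1/f_1 - 1/d_o1 = 1/4.5 - 1/1.5 = -0.44444 cm^-1, so d_i1 = -2.250 cm.
The intermediate image is virtual, 2.250 cm to the left of lens 1, so d_o2 = L - d_i1 = 46.5 - (-2.250) = 48.750 cm.
Lens 2: 1/d_i2 = 1/f_2 - 1/d_o2 = 1/38.5 - 1/(48.750) = 0.00546 cm^-1, so d_i2 = 183.110 cm.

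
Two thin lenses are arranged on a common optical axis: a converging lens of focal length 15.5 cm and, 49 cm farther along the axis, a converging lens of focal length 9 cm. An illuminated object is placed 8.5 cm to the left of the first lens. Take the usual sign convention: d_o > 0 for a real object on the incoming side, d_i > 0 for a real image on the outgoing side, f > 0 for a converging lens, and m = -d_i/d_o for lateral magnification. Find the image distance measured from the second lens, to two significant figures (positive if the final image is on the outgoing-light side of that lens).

10 cm

Applying the thin-lens equation to the first lens, 1/15.5 = 1/8.5 + 1/d_i1, which gives d_i1 = -18.821 cm.
With d_i1 < 0 the first image is virtual and lies on the object side; the object distance for lens 2 is d_o2 = 49 - (-18.821) = 67.821 cm.
Applying the thin-lens equation again with f_2 = 9 cm and d_o2 = 67.821 cm gives d_i2 = 10.377 cm.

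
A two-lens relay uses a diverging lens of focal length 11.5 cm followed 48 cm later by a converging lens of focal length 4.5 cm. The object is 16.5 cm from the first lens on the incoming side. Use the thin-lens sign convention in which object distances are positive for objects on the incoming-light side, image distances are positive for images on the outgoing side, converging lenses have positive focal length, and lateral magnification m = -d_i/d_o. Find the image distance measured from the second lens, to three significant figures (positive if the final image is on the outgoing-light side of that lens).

First lens: d_i1 = 1/(1/(-11.5) - 1/16.5) = -6.777 cm.
The intermediate image is virtual, 6.777 cm to the left of lens 1, so d_o2 = L - d_i1 = 48 - (-6.777) = 54.777 cm.
Second lens: d_i2 = 1/(1/4.5 - 1/(54.777)) = 4.903 cm.

4.90 cm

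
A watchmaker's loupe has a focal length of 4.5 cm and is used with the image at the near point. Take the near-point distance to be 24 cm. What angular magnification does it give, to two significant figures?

6.3

M = 1 + D/f = 1 + 24/4.5 = 6.333.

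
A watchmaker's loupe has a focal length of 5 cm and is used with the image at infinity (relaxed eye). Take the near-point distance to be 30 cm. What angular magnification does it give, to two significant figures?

M = D/f = 30/5 = 6.000.

6.0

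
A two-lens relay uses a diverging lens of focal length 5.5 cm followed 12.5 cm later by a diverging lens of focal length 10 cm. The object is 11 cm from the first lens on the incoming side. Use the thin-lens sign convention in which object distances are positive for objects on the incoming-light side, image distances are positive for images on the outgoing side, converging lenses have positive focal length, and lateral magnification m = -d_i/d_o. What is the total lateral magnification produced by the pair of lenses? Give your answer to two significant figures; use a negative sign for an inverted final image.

0.13

Applying the thin-lens equation to the first lens, 1/(-5.5) = 1/11 + 1/d_i1, which gives d_i1 = -3.667 cm.
Its lateral magnification is m_1 = -d_i1/d_o1 = -(-3.667)/11 = 0.3333.
With d_i1 < 0 the first image is virtual and lies on the object side; the object distance for lens 2 is d_o2 = 12.5 - (-3.667) = 16.167 cm.
Applying the thin-lens equation again with f_2 = -10 cm and d_o2 = 16.167 cm gives d_i2 = -6.178 cm.
m_2 = -(-6.178)/(16.167) = 0.3822.
Total m = m_1 x m_2 = (0.3333)(0.3822) = 0.1274.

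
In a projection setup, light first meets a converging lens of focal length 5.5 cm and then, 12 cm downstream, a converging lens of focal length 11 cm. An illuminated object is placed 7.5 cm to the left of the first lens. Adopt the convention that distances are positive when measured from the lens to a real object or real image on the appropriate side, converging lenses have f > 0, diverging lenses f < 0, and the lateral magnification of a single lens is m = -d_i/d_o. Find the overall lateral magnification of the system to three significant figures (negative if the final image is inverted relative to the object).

-1.54

First lens: d_i1 = 1/(1/5.5 - 1/7.5) = 20.625 cm.
m_1 = -(20.625)/7.5 = -2.7500.
Since 20.625 cm > 12 cm, the first image lies past the second lens and serves as a virtual object: d_o2 = L - d_i1 = -8.625 cm.
Second lens: d_i2 = 1/(1/11 - 1/(-8.625)) = 4.834 cm.
m_2 = -(4.834)/(-8.625) = 0.5605.
Overall magnification: m = m_1 m_2 = -1.5414.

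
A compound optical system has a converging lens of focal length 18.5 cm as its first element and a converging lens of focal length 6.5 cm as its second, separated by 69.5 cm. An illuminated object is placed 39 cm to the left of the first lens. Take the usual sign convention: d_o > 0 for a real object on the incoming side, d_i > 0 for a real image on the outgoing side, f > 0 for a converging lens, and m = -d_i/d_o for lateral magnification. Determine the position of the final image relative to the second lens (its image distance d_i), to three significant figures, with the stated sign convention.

8.02 cm

Applying the thin-lens equation to the first lens, 1/18.5 = 1/39 + 1/d_i1, which gives d_i1 = 35.195 cm.
The intermediate image is 35.195 cm to the right of lens 1, so d_o2 = L - d_i1 = 69.5 - 35.195 = 34.305 cm.
Applying the thin-lens equation again with f_2 = 6.5 cm and d_o2 = 34.305 cm gives d_i2 = 8.020 cm.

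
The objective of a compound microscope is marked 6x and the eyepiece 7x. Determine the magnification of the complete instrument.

The overall magnification of a compound microscope is the product of the objective and eyepiece magnifications:
M = M_obj x M_eye = 6 x 7 = 42.

42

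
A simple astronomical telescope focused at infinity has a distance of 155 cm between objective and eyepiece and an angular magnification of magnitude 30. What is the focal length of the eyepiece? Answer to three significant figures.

In normal adjustment the tube length equals f_obj + f_eye and |M| = f_obj/f_eye.
So f_obj = 30 f_eye and 30 f_eye + f_eye = 155 cm, giving f_eye = 155/31 = 5.000 cm and f_obj = 150.000 cm.

5.00 cm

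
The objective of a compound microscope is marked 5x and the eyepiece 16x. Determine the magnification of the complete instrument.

80

The overall magnification of a compound microscope is the product of the objective and eyepiece magnifications:
M = M_obj x M_eye = 5 x 16 = 80.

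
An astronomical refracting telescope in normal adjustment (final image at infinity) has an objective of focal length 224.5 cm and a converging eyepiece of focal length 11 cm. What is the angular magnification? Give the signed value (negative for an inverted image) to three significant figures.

-20.4

M = -f_obj/f_eye = -224.5/(11) = -20.409.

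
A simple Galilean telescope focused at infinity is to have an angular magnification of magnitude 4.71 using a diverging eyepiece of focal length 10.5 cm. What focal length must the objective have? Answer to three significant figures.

49.5 cm

|M| = f_obj/|f_eye|, so f_obj = |M| x |f_eye| = 4.71 x 10.5 = 49.455 cm.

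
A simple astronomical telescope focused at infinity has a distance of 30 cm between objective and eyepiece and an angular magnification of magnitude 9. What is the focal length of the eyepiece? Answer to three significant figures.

3.00 cm

In normal adjustment the tube length equals f_obj + f_eye and |M| = f_obj/f_eye.
So f_obj = 9 f_eye and 9 f_eye + f_eye = 30 cm, giving f_eye = 30/10 = 3.000 cm and f_obj = 27.000 cm.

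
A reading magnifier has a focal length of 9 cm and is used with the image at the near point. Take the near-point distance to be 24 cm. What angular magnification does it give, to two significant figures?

M = 1 + D/f = 1 + 24/9 = 3.667.

3.7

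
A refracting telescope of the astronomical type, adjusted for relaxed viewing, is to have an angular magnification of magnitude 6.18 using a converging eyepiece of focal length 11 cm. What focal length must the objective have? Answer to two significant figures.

68 cm

|M| = f_obj/|f_eye|, so f_obj = |M| x |f_eye| = 6.18 x 11 = 67.980 cm.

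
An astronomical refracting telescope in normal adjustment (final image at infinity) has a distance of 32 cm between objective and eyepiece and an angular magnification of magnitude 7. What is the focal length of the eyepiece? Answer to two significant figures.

4.0 cm

In normal adjustment the tube length equals f_obj + f_eye and |M| = f_obj/f_eye.
So f_obj = 7 f_eye and 7 f_eye + f_eye = 32 cm, giving f_eye = 32/8 = 4.000 cm and f_obj = 28.000 cm.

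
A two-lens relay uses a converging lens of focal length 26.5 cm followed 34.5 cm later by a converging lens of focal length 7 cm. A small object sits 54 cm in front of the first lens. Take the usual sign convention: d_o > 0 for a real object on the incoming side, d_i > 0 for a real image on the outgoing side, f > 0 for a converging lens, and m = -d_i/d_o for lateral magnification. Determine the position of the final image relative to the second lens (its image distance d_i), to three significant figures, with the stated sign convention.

5.00 cm

Applying the thin-lens equation to the first lens, 1/26.5 = 1/54 + 1/d_i1, which gives d_i1 = 52.036 cm.
Since 52.036 cm > 34.5 cm, the first image lies past the second lens and serves as a virtual object: d_o2 = L - d_i1 = -17.536 cm.
Applying the thin-lens equation again with f_2 = 7 cm and d_o2 = -17.536 cm gives d_i2 = 5.003 cm.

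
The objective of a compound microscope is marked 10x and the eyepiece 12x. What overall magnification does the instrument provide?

120

The overall magnification of a compound microscope is the product of the objective and eyepiece magnifications:
M = M_obj x M_eye = 10 x 12 = 120.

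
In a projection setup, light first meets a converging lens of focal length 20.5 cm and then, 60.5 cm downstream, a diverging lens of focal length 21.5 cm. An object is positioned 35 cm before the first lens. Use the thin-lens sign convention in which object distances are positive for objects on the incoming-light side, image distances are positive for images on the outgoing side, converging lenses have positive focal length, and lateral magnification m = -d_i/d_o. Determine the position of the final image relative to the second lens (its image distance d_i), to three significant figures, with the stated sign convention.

First lens: d_i1 = 1/(1/20.5 - 1/35) = 49.483 cm.
That image sits 11.017 cm in front of the second lens, so d_o2 = 11.017 cm.
Second lens: d_i2 = 1/(1/(-21.5) - 1/(11.017)) = -7.284 cm.

-7.28 cm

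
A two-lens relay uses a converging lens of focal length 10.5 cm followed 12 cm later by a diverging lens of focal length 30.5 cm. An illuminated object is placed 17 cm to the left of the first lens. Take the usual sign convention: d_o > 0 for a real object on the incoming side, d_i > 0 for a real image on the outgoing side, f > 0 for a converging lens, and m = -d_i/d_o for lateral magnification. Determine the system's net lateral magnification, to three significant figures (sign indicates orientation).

-3.28

Applying the thin-lens equation to the first lens, 1/10.5 = 1/17 + 1/d_i1, which gives d_i1 = 27.462 cm.
Its lateral magnification is m_1 = -d_i1/d_o1 = -(27.462)/17 = -1.6154.
This image would form 27.462 cm past lens 1, i.e. 15.462 cm beyond lens 2, so it is a virtual object for lens 2: d_o2 = 12 - 27.462 = -15.462 cm.
Applying the thin-lens equation again with f_2 = -30.5 cm and d_o2 = -15.462 cm gives d_i2 = 31.358 cm.
m_2 = -(31.358)/(-15.462) = 2.0281.
Overall magnification: m = m_1 m_2 = -3.2762.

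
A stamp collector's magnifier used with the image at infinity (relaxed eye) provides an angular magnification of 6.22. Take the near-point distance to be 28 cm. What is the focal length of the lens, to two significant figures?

4.5 cm

For the image at infinity, M = D/f.
f = D/M = 28/6.22 = 4.502 cm.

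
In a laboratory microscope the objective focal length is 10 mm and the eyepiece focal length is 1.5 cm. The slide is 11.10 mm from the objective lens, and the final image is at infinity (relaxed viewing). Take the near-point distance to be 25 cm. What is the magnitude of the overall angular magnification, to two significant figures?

Convert to cm: f_obj = 10 mm = 1 cm; d_o = 11.10 mm = 1.11 cm.
Objective: 1/d_i = 1/f_obj - 1/d_o = 1/1 - 1/1.11 = 0.09910 cm^-1, so d_i = 10.091 cm.
m_obj = -d_i/d_o = -10.091/1.11 = -9.091.
Eyepiece angular magnification (image at infinity): M_eye = D/f_e = 25/1.5 = 16.667.
Overall M = m_obj x M_eye = (-9.091)(16.667) = -151.52.
|M| = 151.52.

150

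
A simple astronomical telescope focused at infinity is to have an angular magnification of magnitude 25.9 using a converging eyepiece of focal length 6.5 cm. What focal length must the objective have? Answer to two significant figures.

|M| = f_obj/|f_eye|, so f_obj = |M| x |f_eye| = 25.9 x 6.5 = 168.350 cm.

170 cm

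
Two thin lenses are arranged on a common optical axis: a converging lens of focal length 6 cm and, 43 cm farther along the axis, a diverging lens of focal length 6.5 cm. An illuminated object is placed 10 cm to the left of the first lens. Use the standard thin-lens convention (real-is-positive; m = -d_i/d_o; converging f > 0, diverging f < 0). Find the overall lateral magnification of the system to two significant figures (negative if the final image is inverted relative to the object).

-0.28

First lens: d_i1 = 1/(1/6 - 1/10) = 15.000 cm.
m_1 = -(15.000)/10 = -1.5000.
That image sits 28.000 cm in front of the second lens, so d_o2 = 28.000 cm.
Second lens: d_i2 = 1/(1/(-6.5) - 1/(28.000)) = -5.275 cm.
m_2 = -(-5.275)/(28.000) = 0.1884.
Overall magnification: m = m_1 m_2 = -0.2826.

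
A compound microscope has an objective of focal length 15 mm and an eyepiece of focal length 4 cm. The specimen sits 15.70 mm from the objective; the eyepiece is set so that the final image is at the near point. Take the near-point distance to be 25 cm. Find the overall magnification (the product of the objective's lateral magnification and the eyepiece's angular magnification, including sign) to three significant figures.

-155

Convert to cm: f_obj = 15 mm = 1.5 cm; d_o = 15.70 mm = 1.57 cm.
Objective: 1/d_i = 1/f_obj - 1/d_o = 1/1.5 - 1/1.57 = 0.02972 cm^-1, so d_i = 33.643 cm.
m_obj = -d_i/d_o = -33.643/1.57 = -21.429.
Eyepiece angular magnification (image at near point): M_eye = 1 + D/f_e = 1 + 25/4 = 7.250.
Overall M = m_obj x M_eye = (-21.429)(7.250) = -155.36.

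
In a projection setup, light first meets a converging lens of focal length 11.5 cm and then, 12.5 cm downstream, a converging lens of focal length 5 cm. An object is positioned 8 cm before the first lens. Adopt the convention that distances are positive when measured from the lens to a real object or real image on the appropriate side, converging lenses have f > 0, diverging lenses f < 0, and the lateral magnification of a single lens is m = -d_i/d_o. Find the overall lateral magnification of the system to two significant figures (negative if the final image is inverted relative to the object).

-0.49

First lens: d_i1 = 1/(1/11.5 - 1/8) = -26.286 cm.
m_1 = -(-26.286)/8 = 3.2857.
With d_i1 < 0 the first image is virtual and lies on the object side; the object distance for lens 2 is d_o2 = 12.5 - (-26.286) = 38.786 cm.
Second lens: d_i2 = 1/(1/5 - 1/(38.786)) = 5.740 cm.
m_2 = -(5.740)/(38.786) = -0.1480.
Total m = m_1 x m_2 = (3.2857)(-0.1480) = -0.4863.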